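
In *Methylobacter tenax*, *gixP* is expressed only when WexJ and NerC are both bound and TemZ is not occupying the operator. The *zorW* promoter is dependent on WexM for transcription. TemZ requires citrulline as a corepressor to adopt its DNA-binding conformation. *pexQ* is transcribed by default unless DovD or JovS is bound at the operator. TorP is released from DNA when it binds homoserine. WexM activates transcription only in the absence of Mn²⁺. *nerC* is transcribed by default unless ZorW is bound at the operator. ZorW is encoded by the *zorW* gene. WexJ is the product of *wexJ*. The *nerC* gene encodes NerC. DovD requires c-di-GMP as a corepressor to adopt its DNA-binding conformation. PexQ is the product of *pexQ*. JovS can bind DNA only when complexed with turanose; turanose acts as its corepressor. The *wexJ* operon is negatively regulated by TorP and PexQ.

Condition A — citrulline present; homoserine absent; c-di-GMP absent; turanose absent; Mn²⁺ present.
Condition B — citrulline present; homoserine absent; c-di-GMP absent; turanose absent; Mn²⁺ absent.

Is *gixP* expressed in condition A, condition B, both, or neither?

neither

Condition A:
Citrulline is present, so TemZ is active.
Homoserine is absent, so TorP is active.
c-di-GMP is absent, so DovD is inactive.
Turanose is absent, so JovS is inactive.
With no repressor bound, *pexQ* is transcribed.
So PexQ is produced and active.
With repressor TorP bound, *wexJ* is not transcribed.
So WexJ is not produced.
Mn²⁺ is present, so WexM is inactive.
Required activator WexM is absent, so *zorW* is not transcribed.
So ZorW is not produced.
With no repressor bound, *nerC* is transcribed.
So NerC is produced and active.
With repressor TemZ bound, *gixP* is not transcribed.
→ *gixP* is OFF in A.
Condition B:
Citrulline is present, so TemZ is active.
Homoserine is absent, so TorP is active.
c-di-GMP is absent, so DovD is inactive.
Turanose is absent, so JovS is inactive.
With no repressor bound, *pexQ* is transcribed.
So PexQ is produced and active.
With repressor TorP bound, *wexJ* is not transcribed.
So WexJ is not produced.
Mn²⁺ is absent, so WexM is active.
No repressor is bound and WexM is active, so *zorW* is transcribed.
So ZorW is produced and active.
With repressor ZorW bound, *nerC* is not transcribed.
So NerC is not produced.
With repressor TemZ bound, *gixP* is not transcribed.
→ *gixP* is OFF in B.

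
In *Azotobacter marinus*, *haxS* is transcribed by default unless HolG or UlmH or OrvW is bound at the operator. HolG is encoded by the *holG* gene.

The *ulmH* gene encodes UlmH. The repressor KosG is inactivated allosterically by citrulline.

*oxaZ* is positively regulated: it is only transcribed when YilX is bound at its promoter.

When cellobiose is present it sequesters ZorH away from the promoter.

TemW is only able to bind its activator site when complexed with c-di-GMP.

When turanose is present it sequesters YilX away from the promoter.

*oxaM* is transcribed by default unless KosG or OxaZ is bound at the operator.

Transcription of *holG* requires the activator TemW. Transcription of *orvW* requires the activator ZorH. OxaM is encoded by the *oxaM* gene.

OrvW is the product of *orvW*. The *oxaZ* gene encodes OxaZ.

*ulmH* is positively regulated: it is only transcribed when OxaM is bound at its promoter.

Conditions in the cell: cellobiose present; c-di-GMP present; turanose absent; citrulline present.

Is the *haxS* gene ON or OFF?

c-di-GMP is present, so TemW is active.
No repressor is bound and TemW is active, so *holG* is transcribed.
So HolG is produced and active.
Citrulline is present, so KosG is inactive.
Turanose is absent, so YilX is active.
No repressor is bound and YilX is active, so *oxaZ* is transcribed.
So OxaZ is produced and active.
With repressor OxaZ bound, *oxaM* is not transcribed.
So OxaM is not produced.
Required activator OxaM is absent, so *ulmH* is not transcribed.
So UlmH is not produced.
Cellobiose is present, so ZorH is inactive.
Required activator ZorH is absent, so *orvW* is not transcribed.
So OrvW is not produced.
With repressor HolG bound, *haxS* is not transcribed.

OFF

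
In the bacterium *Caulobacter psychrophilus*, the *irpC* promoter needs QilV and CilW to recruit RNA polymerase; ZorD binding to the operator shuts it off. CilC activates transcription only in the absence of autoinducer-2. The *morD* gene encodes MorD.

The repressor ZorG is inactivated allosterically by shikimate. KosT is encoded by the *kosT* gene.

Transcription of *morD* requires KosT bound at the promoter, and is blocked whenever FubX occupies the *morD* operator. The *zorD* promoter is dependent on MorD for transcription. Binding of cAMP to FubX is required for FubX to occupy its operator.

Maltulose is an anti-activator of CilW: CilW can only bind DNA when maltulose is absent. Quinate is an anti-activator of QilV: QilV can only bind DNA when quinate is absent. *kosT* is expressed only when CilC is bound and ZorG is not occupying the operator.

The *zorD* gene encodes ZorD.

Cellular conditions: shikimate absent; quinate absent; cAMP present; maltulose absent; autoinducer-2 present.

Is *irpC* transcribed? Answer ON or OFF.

Quinate is absent, so QilV is active.
Shikimate is absent, so ZorG is active.
Autoinducer-2 is present, so CilC is inactive.
With repressor ZorG bound, *kosT* is not transcribed.
So KosT is not produced.
cAMP is present, so FubX is active.
With repressor FubX bound, *morD* is not transcribed.
So MorD is not produced.
Required activator MorD is absent, so *zorD* is not transcribed.
So ZorD is not produced.
Maltulose is absent, so CilW is active.
No repressor is bound and QilV and CilW are active, so *irpC* is transcribed.

ON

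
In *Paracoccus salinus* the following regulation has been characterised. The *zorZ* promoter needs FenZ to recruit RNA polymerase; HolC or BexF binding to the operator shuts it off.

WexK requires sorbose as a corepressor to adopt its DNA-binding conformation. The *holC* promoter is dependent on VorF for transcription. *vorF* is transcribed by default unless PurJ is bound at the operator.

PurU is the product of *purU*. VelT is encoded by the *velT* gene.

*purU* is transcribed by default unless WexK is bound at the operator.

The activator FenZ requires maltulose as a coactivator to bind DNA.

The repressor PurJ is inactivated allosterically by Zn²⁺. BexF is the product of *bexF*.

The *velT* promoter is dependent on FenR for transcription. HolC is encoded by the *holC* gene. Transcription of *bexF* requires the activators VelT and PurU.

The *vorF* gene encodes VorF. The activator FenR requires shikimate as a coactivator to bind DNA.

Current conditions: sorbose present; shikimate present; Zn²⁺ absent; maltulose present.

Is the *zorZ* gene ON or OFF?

Zn²⁺ is absent, so PurJ is active.
With repressor PurJ bound, *vorF* is not transcribed.
So VorF is not produced.
Required activator VorF is absent, so *holC* is not transcribed.
So HolC is not produced.
Shikimate is present, so FenR is active.
No repressor is bound and FenR is active, so *velT* is transcribed.
So VelT is produced and active.
Sorbose is present, so WexK is active.
With repressor WexK bound, *purU* is not transcribed.
So PurU is not produced.
Required activator PurU is absent, so *bexF* is not transcribed.
So BexF is not produced.
Maltulose is present, so FenZ is active.
No repressor is bound and FenZ is active, so *zorZ* is transcribed.

ON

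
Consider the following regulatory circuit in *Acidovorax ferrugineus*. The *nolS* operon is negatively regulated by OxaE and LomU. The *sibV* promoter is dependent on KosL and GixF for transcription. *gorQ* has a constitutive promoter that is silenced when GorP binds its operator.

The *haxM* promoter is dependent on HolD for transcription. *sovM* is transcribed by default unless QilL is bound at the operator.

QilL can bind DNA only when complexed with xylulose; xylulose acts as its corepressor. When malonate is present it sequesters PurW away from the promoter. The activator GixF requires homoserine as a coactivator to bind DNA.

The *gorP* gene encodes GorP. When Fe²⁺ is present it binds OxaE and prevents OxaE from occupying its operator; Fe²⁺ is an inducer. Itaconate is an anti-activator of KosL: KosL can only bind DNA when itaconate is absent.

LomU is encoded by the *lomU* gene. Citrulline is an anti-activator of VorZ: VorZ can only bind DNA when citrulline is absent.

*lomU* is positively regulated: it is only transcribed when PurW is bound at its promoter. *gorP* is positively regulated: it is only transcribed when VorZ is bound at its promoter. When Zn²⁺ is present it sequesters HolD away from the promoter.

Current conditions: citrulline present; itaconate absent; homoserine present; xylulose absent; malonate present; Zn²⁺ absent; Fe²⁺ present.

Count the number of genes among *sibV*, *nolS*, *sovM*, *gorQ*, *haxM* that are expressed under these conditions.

Itaconate is absent, so KosL is active.
Homoserine is present, so GixF is active.
No repressor is bound and KosL and GixF are active, so *sibV* is transcribed.
→ *sibV* is ON.
Fe²⁺ is present, so OxaE is inactive.
Malonate is present, so PurW is inactive.
Required activator PurW is absent, so *lomU* is not transcribed.
So LomU is not produced.
With no repressor bound, *nolS* is transcribed.
→ *nolS* is ON.
Xylulose is absent, so QilL is inactive.
With no repressor bound, *sovM* is transcribed.
→ *sovM* is ON.
Citrulline is present, so VorZ is inactive.
Required activator VorZ is absent, so *gorP* is not transcribed.
So GorP is not produced.
With no repressor bound, *gorQ* is transcribed.
→ *gorQ* is ON.
Zn²⁺ is absent, so HolD is active.
No repressor is bound and HolD is active, so *haxM* is transcribed.
→ *haxM* is ON.
5 of the 5 genes are transcribed.

5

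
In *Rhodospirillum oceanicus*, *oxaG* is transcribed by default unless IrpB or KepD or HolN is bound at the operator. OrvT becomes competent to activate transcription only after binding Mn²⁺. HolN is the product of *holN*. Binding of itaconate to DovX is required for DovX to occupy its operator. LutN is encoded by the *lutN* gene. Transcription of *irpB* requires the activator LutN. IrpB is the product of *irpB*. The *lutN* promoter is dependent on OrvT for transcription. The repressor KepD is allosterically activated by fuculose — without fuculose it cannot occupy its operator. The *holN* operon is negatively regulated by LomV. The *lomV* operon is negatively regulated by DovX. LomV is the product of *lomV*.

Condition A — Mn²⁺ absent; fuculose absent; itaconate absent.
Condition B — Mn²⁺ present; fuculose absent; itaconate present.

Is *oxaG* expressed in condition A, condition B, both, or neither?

Condition A:
Mn²⁺ is absent, so OrvT is inactive.
Required activator OrvT is absent, so *lutN* is not transcribed.
So LutN is not produced.
Required activator LutN is absent, so *irpB* is not transcribed.
So IrpB is not produced.
Fuculose is absent, so KepD is inactive.
Itaconate is absent, so DovX is inactive.
With no repressor bound, *lomV* is transcribed.
So LomV is produced and active.
With repressor LomV bound, *holN* is not transcribed.
So HolN is not produced.
With no repressor bound, *oxaG* is transcribed.
→ *oxaG* is ON in A.
Condition B:
Mn²⁺ is present, so OrvT is active.
No repressor is bound and OrvT is active, so *lutN* is transcribed.
So LutN is produced and active.
No repressor is bound and LutN is active, so *irpB* is transcribed.
So IrpB is produced and active.
Fuculose is absent, so KepD is inactive.
Itaconate is present, so DovX is active.
With repressor DovX bound, *lomV* is not transcribed.
So LomV is not produced.
With no repressor bound, *holN* is transcribed.
So HolN is produced and active.
With repressor IrpB bound, *oxaG* is not transcribed.
→ *oxaG* is OFF in B.

A only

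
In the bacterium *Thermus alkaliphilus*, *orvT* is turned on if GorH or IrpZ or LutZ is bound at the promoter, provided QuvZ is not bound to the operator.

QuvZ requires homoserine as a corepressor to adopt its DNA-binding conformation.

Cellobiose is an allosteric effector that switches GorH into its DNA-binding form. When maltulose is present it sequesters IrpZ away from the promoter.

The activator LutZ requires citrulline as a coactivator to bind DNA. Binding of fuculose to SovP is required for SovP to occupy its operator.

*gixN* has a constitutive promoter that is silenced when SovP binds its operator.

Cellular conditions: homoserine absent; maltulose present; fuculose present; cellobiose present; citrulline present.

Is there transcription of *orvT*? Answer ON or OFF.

Cellobiose is present, so GorH is active.
Maltulose is present, so IrpZ is inactive.
Homoserine is absent, so QuvZ is inactive.
Citrulline is present, so LutZ is active.
Activator GorH is present, so *orvT* is transcribed.

ON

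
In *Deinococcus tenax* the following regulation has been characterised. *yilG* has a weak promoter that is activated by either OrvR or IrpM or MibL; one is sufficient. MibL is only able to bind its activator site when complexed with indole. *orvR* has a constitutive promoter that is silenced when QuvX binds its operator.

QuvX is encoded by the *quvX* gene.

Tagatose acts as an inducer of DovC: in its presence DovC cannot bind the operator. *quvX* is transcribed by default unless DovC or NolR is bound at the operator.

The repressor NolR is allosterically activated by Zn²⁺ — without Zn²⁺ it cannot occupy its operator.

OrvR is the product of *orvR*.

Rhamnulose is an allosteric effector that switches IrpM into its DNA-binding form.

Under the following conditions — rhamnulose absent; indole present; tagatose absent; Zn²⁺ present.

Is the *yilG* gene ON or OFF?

ON

Tagatose is absent, so DovC is active.
Zn²⁺ is present, so NolR is active.
With repressor DovC bound, *quvX* is not transcribed.
So QuvX is not produced.
With no repressor bound, *orvR* is transcribed.
So OrvR is produced and active.
Rhamnulose is absent, so IrpM is inactive.
Indole is present, so MibL is active.
Activator OrvR is present, so *yilG* is transcribed.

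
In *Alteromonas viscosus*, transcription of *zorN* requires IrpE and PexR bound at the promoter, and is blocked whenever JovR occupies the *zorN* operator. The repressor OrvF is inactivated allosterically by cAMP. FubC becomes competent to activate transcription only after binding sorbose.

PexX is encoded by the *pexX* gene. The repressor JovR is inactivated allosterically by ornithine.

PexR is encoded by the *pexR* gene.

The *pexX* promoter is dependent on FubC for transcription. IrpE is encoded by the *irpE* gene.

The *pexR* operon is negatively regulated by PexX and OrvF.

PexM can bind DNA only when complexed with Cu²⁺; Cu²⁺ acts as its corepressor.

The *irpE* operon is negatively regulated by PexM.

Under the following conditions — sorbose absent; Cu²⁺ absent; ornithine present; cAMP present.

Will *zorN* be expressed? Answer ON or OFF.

ON

Cu²⁺ is absent, so PexM is inactive.
With no repressor bound, *irpE* is transcribed.
So IrpE is produced and active.
Sorbose is absent, so FubC is inactive.
Required activator FubC is absent, so *pexX* is not transcribed.
So PexX is not produced.
cAMP is present, so OrvF is inactive.
With no repressor bound, *pexR* is transcribed.
So PexR is produced and active.
Ornithine is present, so JovR is inactive.
No repressor is bound and IrpE and PexR are active, so *zorN* is transcribed.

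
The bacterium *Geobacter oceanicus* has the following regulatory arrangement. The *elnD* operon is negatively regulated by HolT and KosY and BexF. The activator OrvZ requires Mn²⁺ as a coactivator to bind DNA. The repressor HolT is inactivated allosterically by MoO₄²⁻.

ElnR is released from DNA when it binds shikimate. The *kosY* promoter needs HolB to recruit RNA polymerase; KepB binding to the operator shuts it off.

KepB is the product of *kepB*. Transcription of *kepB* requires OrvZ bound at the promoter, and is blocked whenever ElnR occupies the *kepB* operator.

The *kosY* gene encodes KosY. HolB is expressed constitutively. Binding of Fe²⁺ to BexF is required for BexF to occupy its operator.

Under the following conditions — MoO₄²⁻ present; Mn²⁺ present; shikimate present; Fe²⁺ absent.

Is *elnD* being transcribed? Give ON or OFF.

ON

MoO₄²⁻ is present, so HolT is inactive.
Mn²⁺ is present, so OrvZ is active.
Shikimate is present, so ElnR is inactive.
No repressor is bound and OrvZ is active, so *kepB* is transcribed.
So KepB is produced and active.
HolB is produced constitutively and is active.
With repressor KepB bound, *kosY* is not transcribed.
So KosY is not produced.
Fe²⁺ is absent, so BexF is inactive.
With no repressor bound, *elnD* is transcribed.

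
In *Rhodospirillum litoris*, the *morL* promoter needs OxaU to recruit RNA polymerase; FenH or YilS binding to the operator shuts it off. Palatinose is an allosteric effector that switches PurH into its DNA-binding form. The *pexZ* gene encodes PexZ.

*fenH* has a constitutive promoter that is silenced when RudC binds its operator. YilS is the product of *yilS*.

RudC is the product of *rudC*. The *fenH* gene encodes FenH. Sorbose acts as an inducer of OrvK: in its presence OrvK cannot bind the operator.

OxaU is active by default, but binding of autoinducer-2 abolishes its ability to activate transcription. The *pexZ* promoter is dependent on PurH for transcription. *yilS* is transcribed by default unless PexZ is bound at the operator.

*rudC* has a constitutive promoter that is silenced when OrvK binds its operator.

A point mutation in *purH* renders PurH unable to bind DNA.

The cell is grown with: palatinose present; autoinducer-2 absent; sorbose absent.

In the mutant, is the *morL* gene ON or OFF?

OFF

Autoinducer-2 is absent, so OxaU is active.
Sorbose is absent, so OrvK is active.
With repressor OrvK bound, *rudC* is not transcribed.
So RudC is not produced.
With no repressor bound, *fenH* is transcribed.
So FenH is produced and active.
PurH is non-functional in this strain, so it has no effect.
Required activator PurH is absent, so *pexZ* is not transcribed.
So PexZ is not produced.
With no repressor bound, *yilS* is transcribed.
So YilS is produced and active.
With repressor FenH bound, *morL* is not transcribed.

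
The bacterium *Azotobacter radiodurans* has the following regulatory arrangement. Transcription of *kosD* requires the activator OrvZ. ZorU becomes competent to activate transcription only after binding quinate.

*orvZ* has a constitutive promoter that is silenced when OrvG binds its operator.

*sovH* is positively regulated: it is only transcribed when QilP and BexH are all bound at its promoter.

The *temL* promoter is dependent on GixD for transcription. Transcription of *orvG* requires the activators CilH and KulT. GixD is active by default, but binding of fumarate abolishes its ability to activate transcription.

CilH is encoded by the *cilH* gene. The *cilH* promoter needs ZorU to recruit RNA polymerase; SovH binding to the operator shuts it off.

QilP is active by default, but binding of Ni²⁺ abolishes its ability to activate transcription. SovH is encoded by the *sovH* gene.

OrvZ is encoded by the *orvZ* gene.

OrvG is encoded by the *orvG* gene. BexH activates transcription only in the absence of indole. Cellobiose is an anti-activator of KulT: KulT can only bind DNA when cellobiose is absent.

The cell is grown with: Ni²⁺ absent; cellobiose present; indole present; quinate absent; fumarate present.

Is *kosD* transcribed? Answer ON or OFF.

ON

Ni²⁺ is absent, so QilP is active.
Indole is present, so BexH is inactive.
Required activator BexH is absent, so *sovH* is not transcribed.
So SovH is not produced.
Quinate is absent, so ZorU is inactive.
Required activator ZorU is absent, so *cilH* is not transcribed.
So CilH is not produced.
Cellobiose is present, so KulT is inactive.
Required activator CilH is absent, so *orvG* is not transcribed.
So OrvG is not produced.
With no repressor bound, *orvZ* is transcribed.
So OrvZ is produced and active.
No repressor is bound and OrvZ is active, so *kosD* is transcribed.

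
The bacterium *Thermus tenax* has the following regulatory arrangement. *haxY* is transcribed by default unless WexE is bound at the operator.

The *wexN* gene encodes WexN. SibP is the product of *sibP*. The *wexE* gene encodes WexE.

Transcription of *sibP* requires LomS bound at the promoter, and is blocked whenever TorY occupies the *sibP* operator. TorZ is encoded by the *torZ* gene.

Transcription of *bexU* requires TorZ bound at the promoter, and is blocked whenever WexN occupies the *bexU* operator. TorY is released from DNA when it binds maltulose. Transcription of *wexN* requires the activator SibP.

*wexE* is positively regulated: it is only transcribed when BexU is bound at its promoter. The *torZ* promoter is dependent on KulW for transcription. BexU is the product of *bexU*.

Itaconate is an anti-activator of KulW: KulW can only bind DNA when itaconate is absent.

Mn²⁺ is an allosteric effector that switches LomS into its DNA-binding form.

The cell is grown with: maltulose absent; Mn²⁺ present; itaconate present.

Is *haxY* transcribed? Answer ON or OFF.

ON

Mn²⁺ is present, so LomS is active.
Maltulose is absent, so TorY is active.
With repressor TorY bound, *sibP* is not transcribed.
So SibP is not produced.
Required activator SibP is absent, so *wexN* is not transcribed.
So WexN is not produced.
Itaconate is present, so KulW is inactive.
Required activator KulW is absent, so *torZ* is not transcribed.
So TorZ is not produced.
Required activator TorZ is absent, so *bexU* is not transcribed.
So BexU is not produced.
Required activator BexU is absent, so *wexE* is not transcribed.
So WexE is not produced.
With no repressor bound, *haxY* is transcribed.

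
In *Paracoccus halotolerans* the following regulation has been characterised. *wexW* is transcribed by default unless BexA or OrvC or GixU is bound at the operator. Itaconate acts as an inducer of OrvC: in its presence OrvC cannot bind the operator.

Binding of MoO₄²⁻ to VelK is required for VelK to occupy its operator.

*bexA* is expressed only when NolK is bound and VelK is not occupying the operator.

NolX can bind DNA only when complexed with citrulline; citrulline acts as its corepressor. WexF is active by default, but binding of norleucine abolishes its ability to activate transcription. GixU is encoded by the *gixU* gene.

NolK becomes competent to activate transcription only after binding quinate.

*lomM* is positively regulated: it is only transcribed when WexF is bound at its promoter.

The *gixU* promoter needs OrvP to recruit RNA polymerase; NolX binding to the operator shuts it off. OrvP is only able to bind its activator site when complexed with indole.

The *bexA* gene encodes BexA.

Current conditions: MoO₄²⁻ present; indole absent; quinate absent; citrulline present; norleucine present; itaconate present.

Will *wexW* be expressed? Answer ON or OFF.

ON

MoO₄²⁻ is present, so VelK is active.
Quinate is absent, so NolK is inactive.
With repressor VelK bound, *bexA* is not transcribed.
So BexA is not produced.
Itaconate is present, so OrvC is inactive.
Citrulline is present, so NolX is active.
Indole is absent, so OrvP is inactive.
With repressor NolX bound, *gixU* is not transcribed.
So GixU is not produced.
With no repressor bound, *wexW* is transcribed.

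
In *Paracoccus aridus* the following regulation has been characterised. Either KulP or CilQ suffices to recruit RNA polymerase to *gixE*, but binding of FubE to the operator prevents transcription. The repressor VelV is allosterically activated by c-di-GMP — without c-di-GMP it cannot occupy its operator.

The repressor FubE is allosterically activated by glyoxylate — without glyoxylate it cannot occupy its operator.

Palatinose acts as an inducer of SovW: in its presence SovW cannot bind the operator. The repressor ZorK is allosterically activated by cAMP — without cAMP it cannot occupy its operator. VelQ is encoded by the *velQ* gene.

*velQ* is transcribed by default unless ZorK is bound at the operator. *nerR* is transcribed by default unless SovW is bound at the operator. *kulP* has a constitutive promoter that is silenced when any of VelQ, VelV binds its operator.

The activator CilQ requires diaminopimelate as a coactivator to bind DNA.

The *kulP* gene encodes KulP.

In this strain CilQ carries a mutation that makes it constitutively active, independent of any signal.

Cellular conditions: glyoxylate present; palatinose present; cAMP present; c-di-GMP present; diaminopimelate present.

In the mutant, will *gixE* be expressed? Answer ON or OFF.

Glyoxylate is present, so FubE is active.
cAMP is present, so ZorK is active.
With repressor ZorK bound, *velQ* is not transcribed.
So VelQ is not produced.
c-di-GMP is present, so VelV is active.
With repressor VelV bound, *kulP* is not transcribed.
So KulP is not produced.
CilQ is constitutively active in this strain.
With repressor FubE bound, *gixE* is not transcribed.

OFF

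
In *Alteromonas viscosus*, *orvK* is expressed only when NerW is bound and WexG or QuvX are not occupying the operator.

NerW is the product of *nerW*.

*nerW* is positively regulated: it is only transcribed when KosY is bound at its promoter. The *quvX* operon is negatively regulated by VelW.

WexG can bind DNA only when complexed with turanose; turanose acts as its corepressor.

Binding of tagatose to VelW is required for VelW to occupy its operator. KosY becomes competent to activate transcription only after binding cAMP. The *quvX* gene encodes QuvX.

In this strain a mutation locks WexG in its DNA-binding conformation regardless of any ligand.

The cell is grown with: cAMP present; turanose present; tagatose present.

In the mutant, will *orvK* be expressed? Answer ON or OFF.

WexG is constitutively active in this strain.
Tagatose is present, so VelW is active.
With repressor VelW bound, *quvX* is not transcribed.
So QuvX is not produced.
cAMP is present, so KosY is active.
No repressor is bound and KosY is active, so *nerW* is transcribed.
So NerW is produced and active.
With repressor WexG bound, *orvK* is not transcribed.

OFF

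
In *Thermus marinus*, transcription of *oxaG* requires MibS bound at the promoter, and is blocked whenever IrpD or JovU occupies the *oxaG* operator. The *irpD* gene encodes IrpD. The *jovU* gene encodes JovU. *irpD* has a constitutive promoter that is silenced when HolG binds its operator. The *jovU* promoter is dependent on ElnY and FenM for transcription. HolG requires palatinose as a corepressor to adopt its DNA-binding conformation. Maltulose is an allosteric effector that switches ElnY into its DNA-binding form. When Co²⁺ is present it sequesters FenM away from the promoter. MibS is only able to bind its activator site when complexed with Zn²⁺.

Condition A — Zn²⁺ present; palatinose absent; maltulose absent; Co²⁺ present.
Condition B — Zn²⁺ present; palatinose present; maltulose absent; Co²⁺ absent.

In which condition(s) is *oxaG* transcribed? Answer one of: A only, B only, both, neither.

B only

Condition A:
Zn²⁺ is present, so MibS is active.
Palatinose is absent, so HolG is inactive.
With no repressor bound, *irpD* is transcribed.
So IrpD is produced and active.
Maltulose is absent, so ElnY is inactive.
Co²⁺ is present, so FenM is inactive.
Required activator ElnY is absent, so *jovU* is not transcribed.
So JovU is not produced.
With repressor IrpD bound, *oxaG* is not transcribed.
→ *oxaG* is OFF in A.
Condition B:
Zn²⁺ is present, so MibS is active.
Palatinose is present, so HolG is active.
With repressor HolG bound, *irpD* is not transcribed.
So IrpD is not produced.
Maltulose is absent, so ElnY is inactive.
Co²⁺ is absent, so FenM is active.
Required activator ElnY is absent, so *jovU* is not transcribed.
So JovU is not produced.
No repressor is bound and MibS is active, so *oxaG* is transcribed.
→ *oxaG* is ON in B.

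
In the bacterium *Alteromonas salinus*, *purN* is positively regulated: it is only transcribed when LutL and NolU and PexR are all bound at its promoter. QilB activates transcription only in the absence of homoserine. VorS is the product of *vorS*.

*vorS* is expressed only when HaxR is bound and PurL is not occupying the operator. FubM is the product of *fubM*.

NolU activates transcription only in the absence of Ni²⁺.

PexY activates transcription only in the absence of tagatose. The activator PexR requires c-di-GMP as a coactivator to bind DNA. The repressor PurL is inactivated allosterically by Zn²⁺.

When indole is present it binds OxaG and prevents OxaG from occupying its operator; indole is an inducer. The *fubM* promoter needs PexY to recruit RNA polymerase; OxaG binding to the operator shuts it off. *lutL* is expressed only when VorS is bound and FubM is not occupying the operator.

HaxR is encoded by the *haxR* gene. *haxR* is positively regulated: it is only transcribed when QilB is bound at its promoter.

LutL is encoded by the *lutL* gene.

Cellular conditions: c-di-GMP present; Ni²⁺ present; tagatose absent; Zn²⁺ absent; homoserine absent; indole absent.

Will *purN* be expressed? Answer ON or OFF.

Tagatose is absent, so PexY is active.
Indole is absent, so OxaG is active.
With repressor OxaG bound, *fubM* is not transcribed.
So FubM is not produced.
Zn²⁺ is absent, so PurL is active.
Homoserine is absent, so QilB is active.
No repressor is bound and QilB is active, so *haxR* is transcribed.
So HaxR is produced and active.
With repressor PurL bound, *vorS* is not transcribed.
So VorS is not produced.
Required activator VorS is absent, so *lutL* is not transcribed.
So LutL is not produced.
Ni²⁺ is present, so NolU is inactive.
c-di-GMP is present, so PexR is active.
Required activator LutL is absent, so *purN* is not transcribed.

OFF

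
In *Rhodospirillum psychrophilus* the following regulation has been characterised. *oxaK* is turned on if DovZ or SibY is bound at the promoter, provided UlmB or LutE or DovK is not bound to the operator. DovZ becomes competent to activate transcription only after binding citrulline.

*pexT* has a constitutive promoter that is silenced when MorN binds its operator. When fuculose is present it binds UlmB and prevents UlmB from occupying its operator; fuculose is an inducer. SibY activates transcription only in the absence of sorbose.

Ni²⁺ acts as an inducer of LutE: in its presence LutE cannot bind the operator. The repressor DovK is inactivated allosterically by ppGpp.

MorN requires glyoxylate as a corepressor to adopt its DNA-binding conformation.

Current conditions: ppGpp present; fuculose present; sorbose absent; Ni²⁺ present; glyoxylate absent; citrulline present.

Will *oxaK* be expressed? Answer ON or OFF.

Fuculose is present, so UlmB is inactive.
Ni²⁺ is present, so LutE is inactive.
Citrulline is present, so DovZ is active.
Sorbose is absent, so SibY is active.
ppGpp is present, so DovK is inactive.
Activator DovZ is present, so *oxaK* is transcribed.

ON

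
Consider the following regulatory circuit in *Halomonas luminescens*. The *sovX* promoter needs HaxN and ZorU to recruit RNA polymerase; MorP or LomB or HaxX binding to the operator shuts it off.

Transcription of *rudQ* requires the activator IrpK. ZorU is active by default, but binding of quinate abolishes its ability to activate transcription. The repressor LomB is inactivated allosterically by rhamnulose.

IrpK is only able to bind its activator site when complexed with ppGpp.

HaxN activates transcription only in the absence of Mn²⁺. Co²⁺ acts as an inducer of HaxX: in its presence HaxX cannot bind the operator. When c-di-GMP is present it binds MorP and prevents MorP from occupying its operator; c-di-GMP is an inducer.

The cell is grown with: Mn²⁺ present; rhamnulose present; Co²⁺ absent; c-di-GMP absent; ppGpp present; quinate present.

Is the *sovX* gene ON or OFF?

c-di-GMP is absent, so MorP is active.
Mn²⁺ is present, so HaxN is inactive.
Rhamnulose is present, so LomB is inactive.
Co²⁺ is absent, so HaxX is active.
Quinate is present, so ZorU is inactive.
With repressor MorP bound, *sovX* is not transcribed.

OFF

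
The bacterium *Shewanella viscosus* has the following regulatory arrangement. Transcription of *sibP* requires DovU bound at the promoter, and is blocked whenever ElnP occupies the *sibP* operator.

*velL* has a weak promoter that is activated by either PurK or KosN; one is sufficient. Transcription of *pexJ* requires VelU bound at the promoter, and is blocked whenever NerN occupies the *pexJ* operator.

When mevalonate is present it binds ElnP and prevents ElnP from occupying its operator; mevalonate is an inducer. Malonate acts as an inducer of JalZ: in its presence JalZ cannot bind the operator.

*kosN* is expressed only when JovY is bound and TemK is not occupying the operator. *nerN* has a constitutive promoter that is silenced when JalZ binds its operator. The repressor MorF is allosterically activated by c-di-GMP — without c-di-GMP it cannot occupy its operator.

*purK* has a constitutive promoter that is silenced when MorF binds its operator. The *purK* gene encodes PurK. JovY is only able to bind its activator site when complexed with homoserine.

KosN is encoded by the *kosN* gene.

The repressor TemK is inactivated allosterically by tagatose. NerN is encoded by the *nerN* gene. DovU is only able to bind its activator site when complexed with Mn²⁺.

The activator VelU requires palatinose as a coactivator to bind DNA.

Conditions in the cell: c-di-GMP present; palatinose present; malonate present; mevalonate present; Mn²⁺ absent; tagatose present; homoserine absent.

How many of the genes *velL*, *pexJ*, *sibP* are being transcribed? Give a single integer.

0

c-di-GMP is present, so MorF is active.
With repressor MorF bound, *purK* is not transcribed.
So PurK is not produced.
Tagatose is present, so TemK is inactive.
Homoserine is absent, so JovY is inactive.
Required activator JovY is absent, so *kosN* is not transcribed.
So KosN is not produced.
No activator is available at the *velL* promoter, so *velL* is not transcribed.
→ *velL* is OFF.
Palatinose is present, so VelU is active.
Malonate is present, so JalZ is inactive.
With no repressor bound, *nerN* is transcribed.
So NerN is produced and active.
With repressor NerN bound, *pexJ* is not transcribed.
→ *pexJ* is OFF.
Mevalonate is present, so ElnP is inactive.
Mn²⁺ is absent, so DovU is inactive.
Required activator DovU is absent, so *sibP* is not transcribed.
→ *sibP* is OFF.
0 of the 3 genes are transcribed.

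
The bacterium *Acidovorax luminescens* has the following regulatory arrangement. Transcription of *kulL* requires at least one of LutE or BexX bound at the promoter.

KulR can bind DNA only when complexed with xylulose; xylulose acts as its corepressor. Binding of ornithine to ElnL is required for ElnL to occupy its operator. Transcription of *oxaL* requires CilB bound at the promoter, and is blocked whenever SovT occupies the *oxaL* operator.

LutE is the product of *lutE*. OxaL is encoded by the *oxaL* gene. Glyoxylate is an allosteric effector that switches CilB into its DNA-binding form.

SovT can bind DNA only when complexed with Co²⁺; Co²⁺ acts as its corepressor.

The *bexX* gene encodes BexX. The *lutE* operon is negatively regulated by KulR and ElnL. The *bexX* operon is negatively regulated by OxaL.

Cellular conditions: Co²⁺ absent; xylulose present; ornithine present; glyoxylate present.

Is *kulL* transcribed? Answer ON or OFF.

Xylulose is present, so KulR is active.
Ornithine is present, so ElnL is active.
With repressor KulR bound, *lutE* is not transcribed.
So LutE is not produced.
Co²⁺ is absent, so SovT is inactive.
Glyoxylate is present, so CilB is active.
No repressor is bound and CilB is active, so *oxaL* is transcribed.
So OxaL is produced and active.
With repressor OxaL bound, *bexX* is not transcribed.
So BexX is not produced.
No activator is available at the *kulL* promoter, so *kulL* is not transcribed.

OFF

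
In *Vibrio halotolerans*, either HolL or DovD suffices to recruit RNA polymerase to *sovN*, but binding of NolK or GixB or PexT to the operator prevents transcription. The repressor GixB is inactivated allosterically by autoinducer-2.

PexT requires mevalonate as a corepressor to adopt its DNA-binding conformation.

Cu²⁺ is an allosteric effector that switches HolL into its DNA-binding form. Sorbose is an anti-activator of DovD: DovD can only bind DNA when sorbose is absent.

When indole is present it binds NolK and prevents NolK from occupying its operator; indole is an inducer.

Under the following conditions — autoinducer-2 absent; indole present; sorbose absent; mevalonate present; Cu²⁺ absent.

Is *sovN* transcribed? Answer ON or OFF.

OFF

Indole is present, so NolK is inactive.
Autoinducer-2 is absent, so GixB is active.
Cu²⁺ is absent, so HolL is inactive.
Sorbose is absent, so DovD is active.
Mevalonate is present, so PexT is active.
With repressor GixB bound, *sovN* is not transcribed.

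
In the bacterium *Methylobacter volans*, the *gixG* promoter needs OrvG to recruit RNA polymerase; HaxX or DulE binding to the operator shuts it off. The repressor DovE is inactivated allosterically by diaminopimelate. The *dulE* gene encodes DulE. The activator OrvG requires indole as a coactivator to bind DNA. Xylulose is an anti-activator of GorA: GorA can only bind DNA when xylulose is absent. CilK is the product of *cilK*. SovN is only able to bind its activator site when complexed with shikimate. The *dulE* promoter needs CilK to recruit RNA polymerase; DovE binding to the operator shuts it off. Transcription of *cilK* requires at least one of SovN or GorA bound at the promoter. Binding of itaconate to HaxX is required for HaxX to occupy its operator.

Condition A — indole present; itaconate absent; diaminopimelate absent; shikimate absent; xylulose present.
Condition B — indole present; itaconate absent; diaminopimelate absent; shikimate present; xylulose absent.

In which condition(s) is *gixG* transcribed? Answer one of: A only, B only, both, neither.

both

Condition A:
Indole is present, so OrvG is active.
Itaconate is absent, so HaxX is inactive.
Diaminopimelate is absent, so DovE is active.
Shikimate is absent, so SovN is inactive.
Xylulose is present, so GorA is inactive.
No activator is available at the *cilK* promoter, so *cilK* is not transcribed.
So CilK is not produced.
With repressor DovE bound, *dulE* is not transcribed.
So DulE is not produced.
No repressor is bound and OrvG is active, so *gixG* is transcribed.
→ *gixG* is ON in A.
Condition B:
Indole is present, so OrvG is active.
Itaconate is absent, so HaxX is inactive.
Diaminopimelate is absent, so DovE is active.
Shikimate is present, so SovN is active.
Xylulose is absent, so GorA is active.
Activator SovN is present, so *cilK* is transcribed.
So CilK is produced and active.
With repressor DovE bound, *dulE* is not transcribed.
So DulE is not produced.
No repressor is bound and OrvG is active, so *gixG* is transcribed.
→ *gixG* is ON in B.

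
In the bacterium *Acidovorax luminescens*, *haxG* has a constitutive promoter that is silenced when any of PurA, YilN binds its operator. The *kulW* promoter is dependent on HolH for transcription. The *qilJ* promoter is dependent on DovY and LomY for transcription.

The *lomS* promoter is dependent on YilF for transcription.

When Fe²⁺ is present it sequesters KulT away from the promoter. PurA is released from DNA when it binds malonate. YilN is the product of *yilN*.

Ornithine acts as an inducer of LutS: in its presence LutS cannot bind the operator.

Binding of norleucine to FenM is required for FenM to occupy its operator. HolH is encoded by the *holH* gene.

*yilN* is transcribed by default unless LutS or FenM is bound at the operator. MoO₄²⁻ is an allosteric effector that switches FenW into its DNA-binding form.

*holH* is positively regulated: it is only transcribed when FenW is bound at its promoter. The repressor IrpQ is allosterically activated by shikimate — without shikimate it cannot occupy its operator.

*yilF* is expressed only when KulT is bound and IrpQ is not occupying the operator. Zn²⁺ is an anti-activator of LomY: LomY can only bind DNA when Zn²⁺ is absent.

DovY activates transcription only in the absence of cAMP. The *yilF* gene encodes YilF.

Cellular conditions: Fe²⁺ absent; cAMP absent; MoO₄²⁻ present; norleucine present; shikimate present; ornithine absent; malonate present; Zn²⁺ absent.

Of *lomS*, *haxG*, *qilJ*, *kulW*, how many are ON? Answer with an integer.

3

Fe²⁺ is absent, so KulT is active.
Shikimate is present, so IrpQ is active.
With repressor IrpQ bound, *yilF* is not transcribed.
So YilF is not produced.
Required activator YilF is absent, so *lomS* is not transcribed.
→ *lomS* is OFF.
Malonate is present, so PurA is inactive.
Ornithine is absent, so LutS is active.
Norleucine is present, so FenM is active.
With repressor LutS bound, *yilN* is not transcribed.
So YilN is not produced.
With no repressor bound, *haxG* is transcribed.
→ *haxG* is ON.
cAMP is absent, so DovY is active.
Zn²⁺ is absent, so LomY is active.
No repressor is bound and DovY and LomY are active, so *qilJ* is transcribed.
→ *qilJ* is ON.
MoO₄²⁻ is present, so FenW is active.
No repressor is bound and FenW is active, so *holH* is transcribed.
So HolH is produced and active.
No repressor is bound and HolH is active, so *kulW* is transcribed.
→ *kulW* is ON.
3 of the 4 genes are transcribed.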